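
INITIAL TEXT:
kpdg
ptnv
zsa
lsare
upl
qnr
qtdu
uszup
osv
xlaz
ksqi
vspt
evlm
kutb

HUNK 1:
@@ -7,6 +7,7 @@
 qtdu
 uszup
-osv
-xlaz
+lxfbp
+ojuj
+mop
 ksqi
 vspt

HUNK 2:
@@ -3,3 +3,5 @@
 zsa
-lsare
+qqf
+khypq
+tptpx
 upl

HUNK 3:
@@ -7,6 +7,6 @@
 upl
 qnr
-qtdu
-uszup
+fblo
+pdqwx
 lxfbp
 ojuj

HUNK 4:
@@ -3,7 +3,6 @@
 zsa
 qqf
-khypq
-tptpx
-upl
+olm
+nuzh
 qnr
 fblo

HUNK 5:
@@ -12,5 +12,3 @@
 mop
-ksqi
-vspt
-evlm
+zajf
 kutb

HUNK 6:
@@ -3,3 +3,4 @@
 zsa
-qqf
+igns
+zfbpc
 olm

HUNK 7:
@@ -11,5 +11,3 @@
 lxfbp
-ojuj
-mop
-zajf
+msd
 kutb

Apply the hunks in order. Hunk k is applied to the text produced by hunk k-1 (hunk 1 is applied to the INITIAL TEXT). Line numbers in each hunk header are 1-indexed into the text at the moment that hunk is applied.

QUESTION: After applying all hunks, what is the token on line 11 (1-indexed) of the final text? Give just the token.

Answer: lxfbp

Derivation:
Hunk 1: at line 7 remove [osv,xlaz] add [lxfbp,ojuj,mop] -> 15 lines: kpdg ptnv zsa lsare upl qnr qtdu uszup lxfbp ojuj mop ksqi vspt evlm kutb
Hunk 2: at line 3 remove [lsare] add [qqf,khypq,tptpx] -> 17 lines: kpdg ptnv zsa qqf khypq tptpx upl qnr qtdu uszup lxfbp ojuj mop ksqi vspt evlm kutb
Hunk 3: at line 7 remove [qtdu,uszup] add [fblo,pdqwx] -> 17 lines: kpdg ptnv zsa qqf khypq tptpx upl qnr fblo pdqwx lxfbp ojuj mop ksqi vspt evlm kutb
Hunk 4: at line 3 remove [khypq,tptpx,upl] add [olm,nuzh] -> 16 lines: kpdg ptnv zsa qqf olm nuzh qnr fblo pdqwx lxfbp ojuj mop ksqi vspt evlm kutb
Hunk 5: at line 12 remove [ksqi,vspt,evlm] add [zajf] -> 14 lines: kpdg ptnv zsa qqf olm nuzh qnr fblo pdqwx lxfbp ojuj mop zajf kutb
Hunk 6: at line 3 remove [qqf] add [igns,zfbpc] -> 15 lines: kpdg ptnv zsa igns zfbpc olm nuzh qnr fblo pdqwx lxfbp ojuj mop zajf kutb
Hunk 7: at line 11 remove [ojuj,mop,zajf] add [msd] -> 13 lines: kpdg ptnv zsa igns zfbpc olm nuzh qnr fblo pdqwx lxfbp msd kutb
Final line 11: lxfbp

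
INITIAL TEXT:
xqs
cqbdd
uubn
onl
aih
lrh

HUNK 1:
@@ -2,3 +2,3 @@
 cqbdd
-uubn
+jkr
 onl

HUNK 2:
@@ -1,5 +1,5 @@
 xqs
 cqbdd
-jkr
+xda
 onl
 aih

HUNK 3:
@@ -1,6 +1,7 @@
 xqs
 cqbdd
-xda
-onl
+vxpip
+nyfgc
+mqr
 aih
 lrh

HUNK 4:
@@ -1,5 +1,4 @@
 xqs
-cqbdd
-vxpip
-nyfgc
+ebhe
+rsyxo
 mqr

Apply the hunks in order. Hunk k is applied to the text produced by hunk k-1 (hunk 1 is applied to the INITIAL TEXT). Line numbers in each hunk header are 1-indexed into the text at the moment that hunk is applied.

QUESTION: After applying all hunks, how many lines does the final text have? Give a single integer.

Hunk 1: at line 2 remove [uubn] add [jkr] -> 6 lines: xqs cqbdd jkr onl aih lrh
Hunk 2: at line 1 remove [jkr] add [xda] -> 6 lines: xqs cqbdd xda onl aih lrh
Hunk 3: at line 1 remove [xda,onl] add [vxpip,nyfgc,mqr] -> 7 lines: xqs cqbdd vxpip nyfgc mqr aih lrh
Hunk 4: at line 1 remove [cqbdd,vxpip,nyfgc] add [ebhe,rsyxo] -> 6 lines: xqs ebhe rsyxo mqr aih lrh
Final line count: 6

Answer: 6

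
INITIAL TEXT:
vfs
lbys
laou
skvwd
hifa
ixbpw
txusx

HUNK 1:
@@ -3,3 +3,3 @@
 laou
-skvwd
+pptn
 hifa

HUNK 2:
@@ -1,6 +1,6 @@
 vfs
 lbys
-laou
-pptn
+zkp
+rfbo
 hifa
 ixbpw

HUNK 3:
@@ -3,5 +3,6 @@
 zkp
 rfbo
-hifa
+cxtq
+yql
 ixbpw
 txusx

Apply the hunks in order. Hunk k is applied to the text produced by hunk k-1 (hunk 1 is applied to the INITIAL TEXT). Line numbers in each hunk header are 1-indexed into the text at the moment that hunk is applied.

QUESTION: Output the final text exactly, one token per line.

Hunk 1: at line 3 remove [skvwd] add [pptn] -> 7 lines: vfs lbys laou pptn hifa ixbpw txusx
Hunk 2: at line 1 remove [laou,pptn] add [zkp,rfbo] -> 7 lines: vfs lbys zkp rfbo hifa ixbpw txusx
Hunk 3: at line 3 remove [hifa] add [cxtq,yql] -> 8 lines: vfs lbys zkp rfbo cxtq yql ixbpw txusx

Answer: vfs
lbys
zkp
rfbo
cxtq
yql
ixbpw
txusx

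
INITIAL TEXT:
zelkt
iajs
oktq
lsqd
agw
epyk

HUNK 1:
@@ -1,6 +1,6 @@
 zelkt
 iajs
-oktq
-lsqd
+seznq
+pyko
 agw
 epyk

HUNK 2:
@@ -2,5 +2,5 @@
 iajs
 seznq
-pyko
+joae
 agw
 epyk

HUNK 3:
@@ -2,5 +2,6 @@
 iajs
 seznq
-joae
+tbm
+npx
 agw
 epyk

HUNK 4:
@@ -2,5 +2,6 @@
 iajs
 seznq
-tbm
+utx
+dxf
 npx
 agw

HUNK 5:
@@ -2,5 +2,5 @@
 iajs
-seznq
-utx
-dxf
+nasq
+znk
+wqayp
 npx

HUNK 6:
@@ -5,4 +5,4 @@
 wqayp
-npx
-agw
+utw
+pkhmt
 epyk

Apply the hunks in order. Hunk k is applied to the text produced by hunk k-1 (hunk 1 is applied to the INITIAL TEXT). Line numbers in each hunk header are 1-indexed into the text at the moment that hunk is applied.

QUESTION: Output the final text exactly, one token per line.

Hunk 1: at line 1 remove [oktq,lsqd] add [seznq,pyko] -> 6 lines: zelkt iajs seznq pyko agw epyk
Hunk 2: at line 2 remove [pyko] add [joae] -> 6 lines: zelkt iajs seznq joae agw epyk
Hunk 3: at line 2 remove [joae] add [tbm,npx] -> 7 lines: zelkt iajs seznq tbm npx agw epyk
Hunk 4: at line 2 remove [tbm] add [utx,dxf] -> 8 lines: zelkt iajs seznq utx dxf npx agw epyk
Hunk 5: at line 2 remove [seznq,utx,dxf] add [nasq,znk,wqayp] -> 8 lines: zelkt iajs nasq znk wqayp npx agw epyk
Hunk 6: at line 5 remove [npx,agw] add [utw,pkhmt] -> 8 lines: zelkt iajs nasq znk wqayp utw pkhmt epyk

Answer: zelkt
iajs
nasq
znk
wqayp
utw
pkhmt
epyk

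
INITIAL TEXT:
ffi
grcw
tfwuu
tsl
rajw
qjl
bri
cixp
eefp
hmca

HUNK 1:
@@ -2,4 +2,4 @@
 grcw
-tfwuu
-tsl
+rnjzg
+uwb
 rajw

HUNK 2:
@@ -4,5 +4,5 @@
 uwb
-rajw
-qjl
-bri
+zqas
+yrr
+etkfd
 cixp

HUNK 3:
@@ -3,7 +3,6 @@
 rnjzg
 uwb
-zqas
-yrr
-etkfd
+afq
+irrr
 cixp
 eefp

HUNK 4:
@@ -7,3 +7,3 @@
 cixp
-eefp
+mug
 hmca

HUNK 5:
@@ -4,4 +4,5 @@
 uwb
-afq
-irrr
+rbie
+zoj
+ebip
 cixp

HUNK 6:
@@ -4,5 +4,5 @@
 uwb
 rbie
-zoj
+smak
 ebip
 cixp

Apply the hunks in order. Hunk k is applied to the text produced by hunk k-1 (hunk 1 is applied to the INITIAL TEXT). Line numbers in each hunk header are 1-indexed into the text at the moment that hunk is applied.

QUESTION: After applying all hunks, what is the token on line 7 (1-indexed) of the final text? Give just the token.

Answer: ebip

Derivation:
Hunk 1: at line 2 remove [tfwuu,tsl] add [rnjzg,uwb] -> 10 lines: ffi grcw rnjzg uwb rajw qjl bri cixp eefp hmca
Hunk 2: at line 4 remove [rajw,qjl,bri] add [zqas,yrr,etkfd] -> 10 lines: ffi grcw rnjzg uwb zqas yrr etkfd cixp eefp hmca
Hunk 3: at line 3 remove [zqas,yrr,etkfd] add [afq,irrr] -> 9 lines: ffi grcw rnjzg uwb afq irrr cixp eefp hmca
Hunk 4: at line 7 remove [eefp] add [mug] -> 9 lines: ffi grcw rnjzg uwb afq irrr cixp mug hmca
Hunk 5: at line 4 remove [afq,irrr] add [rbie,zoj,ebip] -> 10 lines: ffi grcw rnjzg uwb rbie zoj ebip cixp mug hmca
Hunk 6: at line 4 remove [zoj] add [smak] -> 10 lines: ffi grcw rnjzg uwb rbie smak ebip cixp mug hmca
Final line 7: ebip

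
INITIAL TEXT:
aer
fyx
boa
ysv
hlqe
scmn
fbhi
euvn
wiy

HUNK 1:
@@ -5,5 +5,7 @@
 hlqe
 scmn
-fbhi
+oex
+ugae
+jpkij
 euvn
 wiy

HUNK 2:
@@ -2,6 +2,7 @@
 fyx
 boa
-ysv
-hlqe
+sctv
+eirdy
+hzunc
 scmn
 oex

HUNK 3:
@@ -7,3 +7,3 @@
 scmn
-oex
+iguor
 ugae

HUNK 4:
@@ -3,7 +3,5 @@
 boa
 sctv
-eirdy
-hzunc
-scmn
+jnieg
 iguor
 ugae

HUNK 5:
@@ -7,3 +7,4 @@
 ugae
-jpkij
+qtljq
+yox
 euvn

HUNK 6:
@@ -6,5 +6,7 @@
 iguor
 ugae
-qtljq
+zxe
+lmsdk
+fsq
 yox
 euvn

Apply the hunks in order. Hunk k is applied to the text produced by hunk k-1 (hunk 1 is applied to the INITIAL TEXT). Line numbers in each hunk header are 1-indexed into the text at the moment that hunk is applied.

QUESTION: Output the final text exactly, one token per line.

Answer: aer
fyx
boa
sctv
jnieg
iguor
ugae
zxe
lmsdk
fsq
yox
euvn
wiy

Derivation:
Hunk 1: at line 5 remove [fbhi] add [oex,ugae,jpkij] -> 11 lines: aer fyx boa ysv hlqe scmn oex ugae jpkij euvn wiy
Hunk 2: at line 2 remove [ysv,hlqe] add [sctv,eirdy,hzunc] -> 12 lines: aer fyx boa sctv eirdy hzunc scmn oex ugae jpkij euvn wiy
Hunk 3: at line 7 remove [oex] add [iguor] -> 12 lines: aer fyx boa sctv eirdy hzunc scmn iguor ugae jpkij euvn wiy
Hunk 4: at line 3 remove [eirdy,hzunc,scmn] add [jnieg] -> 10 lines: aer fyx boa sctv jnieg iguor ugae jpkij euvn wiy
Hunk 5: at line 7 remove [jpkij] add [qtljq,yox] -> 11 lines: aer fyx boa sctv jnieg iguor ugae qtljq yox euvn wiy
Hunk 6: at line 6 remove [qtljq] add [zxe,lmsdk,fsq] -> 13 lines: aer fyx boa sctv jnieg iguor ugae zxe lmsdk fsq yox euvn wiy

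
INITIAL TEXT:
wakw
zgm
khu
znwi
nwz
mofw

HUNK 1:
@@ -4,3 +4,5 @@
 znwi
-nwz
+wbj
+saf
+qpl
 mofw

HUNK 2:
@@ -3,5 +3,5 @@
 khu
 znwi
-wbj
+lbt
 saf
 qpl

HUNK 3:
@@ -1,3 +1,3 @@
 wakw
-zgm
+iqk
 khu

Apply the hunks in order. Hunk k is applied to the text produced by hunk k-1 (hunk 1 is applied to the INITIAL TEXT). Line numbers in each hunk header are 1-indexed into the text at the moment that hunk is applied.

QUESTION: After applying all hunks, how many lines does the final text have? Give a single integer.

Hunk 1: at line 4 remove [nwz] add [wbj,saf,qpl] -> 8 lines: wakw zgm khu znwi wbj saf qpl mofw
Hunk 2: at line 3 remove [wbj] add [lbt] -> 8 lines: wakw zgm khu znwi lbt saf qpl mofw
Hunk 3: at line 1 remove [zgm] add [iqk] -> 8 lines: wakw iqk khu znwi lbt saf qpl mofw
Final line count: 8

Answer: 8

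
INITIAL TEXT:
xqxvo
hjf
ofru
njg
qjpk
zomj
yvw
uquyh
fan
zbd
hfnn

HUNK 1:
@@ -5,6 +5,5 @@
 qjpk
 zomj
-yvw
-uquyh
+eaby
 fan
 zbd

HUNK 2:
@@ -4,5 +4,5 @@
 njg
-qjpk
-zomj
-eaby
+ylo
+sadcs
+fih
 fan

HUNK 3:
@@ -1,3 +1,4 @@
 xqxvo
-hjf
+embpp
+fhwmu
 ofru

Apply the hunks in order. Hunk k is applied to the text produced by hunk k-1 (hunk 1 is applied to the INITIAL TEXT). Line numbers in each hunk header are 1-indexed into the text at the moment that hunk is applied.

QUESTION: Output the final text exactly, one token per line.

Hunk 1: at line 5 remove [yvw,uquyh] add [eaby] -> 10 lines: xqxvo hjf ofru njg qjpk zomj eaby fan zbd hfnn
Hunk 2: at line 4 remove [qjpk,zomj,eaby] add [ylo,sadcs,fih] -> 10 lines: xqxvo hjf ofru njg ylo sadcs fih fan zbd hfnn
Hunk 3: at line 1 remove [hjf] add [embpp,fhwmu] -> 11 lines: xqxvo embpp fhwmu ofru njg ylo sadcs fih fan zbd hfnn

Answer: xqxvo
embpp
fhwmu
ofru
njg
ylo
sadcs
fih
fan
zbd
hfnn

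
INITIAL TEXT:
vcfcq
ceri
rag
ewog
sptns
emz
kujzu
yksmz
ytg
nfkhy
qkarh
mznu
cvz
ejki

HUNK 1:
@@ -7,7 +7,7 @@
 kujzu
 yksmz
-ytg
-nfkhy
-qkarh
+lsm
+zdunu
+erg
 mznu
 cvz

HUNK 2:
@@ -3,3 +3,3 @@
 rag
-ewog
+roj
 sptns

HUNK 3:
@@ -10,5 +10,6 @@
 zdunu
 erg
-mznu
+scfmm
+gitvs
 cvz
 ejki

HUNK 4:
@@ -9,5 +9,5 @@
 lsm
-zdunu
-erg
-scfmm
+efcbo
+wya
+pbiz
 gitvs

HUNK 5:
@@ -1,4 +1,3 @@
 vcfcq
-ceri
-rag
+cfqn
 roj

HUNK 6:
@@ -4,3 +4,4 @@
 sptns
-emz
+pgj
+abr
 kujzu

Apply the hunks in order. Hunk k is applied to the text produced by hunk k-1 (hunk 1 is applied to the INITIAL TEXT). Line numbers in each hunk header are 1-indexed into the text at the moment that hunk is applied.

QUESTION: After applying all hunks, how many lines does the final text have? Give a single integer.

Hunk 1: at line 7 remove [ytg,nfkhy,qkarh] add [lsm,zdunu,erg] -> 14 lines: vcfcq ceri rag ewog sptns emz kujzu yksmz lsm zdunu erg mznu cvz ejki
Hunk 2: at line 3 remove [ewog] add [roj] -> 14 lines: vcfcq ceri rag roj sptns emz kujzu yksmz lsm zdunu erg mznu cvz ejki
Hunk 3: at line 10 remove [mznu] add [scfmm,gitvs] -> 15 lines: vcfcq ceri rag roj sptns emz kujzu yksmz lsm zdunu erg scfmm gitvs cvz ejki
Hunk 4: at line 9 remove [zdunu,erg,scfmm] add [efcbo,wya,pbiz] -> 15 lines: vcfcq ceri rag roj sptns emz kujzu yksmz lsm efcbo wya pbiz gitvs cvz ejki
Hunk 5: at line 1 remove [ceri,rag] add [cfqn] -> 14 lines: vcfcq cfqn roj sptns emz kujzu yksmz lsm efcbo wya pbiz gitvs cvz ejki
Hunk 6: at line 4 remove [emz] add [pgj,abr] -> 15 lines: vcfcq cfqn roj sptns pgj abr kujzu yksmz lsm efcbo wya pbiz gitvs cvz ejki
Final line count: 15

Answer: 15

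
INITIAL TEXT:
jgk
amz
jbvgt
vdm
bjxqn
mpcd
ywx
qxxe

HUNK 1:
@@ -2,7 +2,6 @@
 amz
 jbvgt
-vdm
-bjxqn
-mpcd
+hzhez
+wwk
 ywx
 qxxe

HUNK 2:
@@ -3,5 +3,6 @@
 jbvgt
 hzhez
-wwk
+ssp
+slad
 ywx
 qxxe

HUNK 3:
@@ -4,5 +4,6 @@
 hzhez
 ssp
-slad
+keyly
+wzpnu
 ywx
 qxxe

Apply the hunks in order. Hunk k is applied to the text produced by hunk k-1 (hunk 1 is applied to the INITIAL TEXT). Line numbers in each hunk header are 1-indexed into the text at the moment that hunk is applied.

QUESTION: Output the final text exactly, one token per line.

Hunk 1: at line 2 remove [vdm,bjxqn,mpcd] add [hzhez,wwk] -> 7 lines: jgk amz jbvgt hzhez wwk ywx qxxe
Hunk 2: at line 3 remove [wwk] add [ssp,slad] -> 8 lines: jgk amz jbvgt hzhez ssp slad ywx qxxe
Hunk 3: at line 4 remove [slad] add [keyly,wzpnu] -> 9 lines: jgk amz jbvgt hzhez ssp keyly wzpnu ywx qxxe

Answer: jgk
amz
jbvgt
hzhez
ssp
keyly
wzpnu
ywx
qxxe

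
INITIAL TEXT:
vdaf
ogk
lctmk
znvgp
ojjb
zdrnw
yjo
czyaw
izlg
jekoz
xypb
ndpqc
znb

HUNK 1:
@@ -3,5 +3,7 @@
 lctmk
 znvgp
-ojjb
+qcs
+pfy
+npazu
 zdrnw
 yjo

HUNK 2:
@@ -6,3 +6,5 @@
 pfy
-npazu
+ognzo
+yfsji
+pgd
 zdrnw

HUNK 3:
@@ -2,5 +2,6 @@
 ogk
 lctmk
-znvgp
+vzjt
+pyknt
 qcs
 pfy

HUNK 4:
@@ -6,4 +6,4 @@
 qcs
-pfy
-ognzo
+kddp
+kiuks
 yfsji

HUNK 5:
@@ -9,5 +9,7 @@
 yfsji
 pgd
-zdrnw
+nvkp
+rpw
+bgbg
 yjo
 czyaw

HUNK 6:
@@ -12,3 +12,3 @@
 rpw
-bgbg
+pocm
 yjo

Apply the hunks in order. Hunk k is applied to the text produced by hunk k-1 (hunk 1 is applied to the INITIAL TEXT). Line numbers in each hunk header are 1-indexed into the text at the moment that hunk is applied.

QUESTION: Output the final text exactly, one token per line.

Answer: vdaf
ogk
lctmk
vzjt
pyknt
qcs
kddp
kiuks
yfsji
pgd
nvkp
rpw
pocm
yjo
czyaw
izlg
jekoz
xypb
ndpqc
znb

Derivation:
Hunk 1: at line 3 remove [ojjb] add [qcs,pfy,npazu] -> 15 lines: vdaf ogk lctmk znvgp qcs pfy npazu zdrnw yjo czyaw izlg jekoz xypb ndpqc znb
Hunk 2: at line 6 remove [npazu] add [ognzo,yfsji,pgd] -> 17 lines: vdaf ogk lctmk znvgp qcs pfy ognzo yfsji pgd zdrnw yjo czyaw izlg jekoz xypb ndpqc znb
Hunk 3: at line 2 remove [znvgp] add [vzjt,pyknt] -> 18 lines: vdaf ogk lctmk vzjt pyknt qcs pfy ognzo yfsji pgd zdrnw yjo czyaw izlg jekoz xypb ndpqc znb
Hunk 4: at line 6 remove [pfy,ognzo] add [kddp,kiuks] -> 18 lines: vdaf ogk lctmk vzjt pyknt qcs kddp kiuks yfsji pgd zdrnw yjo czyaw izlg jekoz xypb ndpqc znb
Hunk 5: at line 9 remove [zdrnw] add [nvkp,rpw,bgbg] -> 20 lines: vdaf ogk lctmk vzjt pyknt qcs kddp kiuks yfsji pgd nvkp rpw bgbg yjo czyaw izlg jekoz xypb ndpqc znb
Hunk 6: at line 12 remove [bgbg] add [pocm] -> 20 lines: vdaf ogk lctmk vzjt pyknt qcs kddp kiuks yfsji pgd nvkp rpw pocm yjo czyaw izlg jekoz xypb ndpqc znb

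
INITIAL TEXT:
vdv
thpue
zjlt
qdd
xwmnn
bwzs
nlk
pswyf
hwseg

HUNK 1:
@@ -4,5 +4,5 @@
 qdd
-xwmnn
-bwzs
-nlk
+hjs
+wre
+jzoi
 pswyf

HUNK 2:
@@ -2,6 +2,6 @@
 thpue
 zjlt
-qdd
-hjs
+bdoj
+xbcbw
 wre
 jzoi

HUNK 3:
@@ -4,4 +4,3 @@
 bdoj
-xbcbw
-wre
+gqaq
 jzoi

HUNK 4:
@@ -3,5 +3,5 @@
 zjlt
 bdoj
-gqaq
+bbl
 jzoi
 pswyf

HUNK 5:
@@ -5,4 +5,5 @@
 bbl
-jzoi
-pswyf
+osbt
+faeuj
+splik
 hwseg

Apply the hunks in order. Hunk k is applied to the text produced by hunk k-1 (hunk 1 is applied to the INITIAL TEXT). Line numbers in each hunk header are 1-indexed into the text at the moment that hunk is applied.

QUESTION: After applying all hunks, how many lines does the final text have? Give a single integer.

Hunk 1: at line 4 remove [xwmnn,bwzs,nlk] add [hjs,wre,jzoi] -> 9 lines: vdv thpue zjlt qdd hjs wre jzoi pswyf hwseg
Hunk 2: at line 2 remove [qdd,hjs] add [bdoj,xbcbw] -> 9 lines: vdv thpue zjlt bdoj xbcbw wre jzoi pswyf hwseg
Hunk 3: at line 4 remove [xbcbw,wre] add [gqaq] -> 8 lines: vdv thpue zjlt bdoj gqaq jzoi pswyf hwseg
Hunk 4: at line 3 remove [gqaq] add [bbl] -> 8 lines: vdv thpue zjlt bdoj bbl jzoi pswyf hwseg
Hunk 5: at line 5 remove [jzoi,pswyf] add [osbt,faeuj,splik] -> 9 lines: vdv thpue zjlt bdoj bbl osbt faeuj splik hwseg
Final line count: 9

Answer: 9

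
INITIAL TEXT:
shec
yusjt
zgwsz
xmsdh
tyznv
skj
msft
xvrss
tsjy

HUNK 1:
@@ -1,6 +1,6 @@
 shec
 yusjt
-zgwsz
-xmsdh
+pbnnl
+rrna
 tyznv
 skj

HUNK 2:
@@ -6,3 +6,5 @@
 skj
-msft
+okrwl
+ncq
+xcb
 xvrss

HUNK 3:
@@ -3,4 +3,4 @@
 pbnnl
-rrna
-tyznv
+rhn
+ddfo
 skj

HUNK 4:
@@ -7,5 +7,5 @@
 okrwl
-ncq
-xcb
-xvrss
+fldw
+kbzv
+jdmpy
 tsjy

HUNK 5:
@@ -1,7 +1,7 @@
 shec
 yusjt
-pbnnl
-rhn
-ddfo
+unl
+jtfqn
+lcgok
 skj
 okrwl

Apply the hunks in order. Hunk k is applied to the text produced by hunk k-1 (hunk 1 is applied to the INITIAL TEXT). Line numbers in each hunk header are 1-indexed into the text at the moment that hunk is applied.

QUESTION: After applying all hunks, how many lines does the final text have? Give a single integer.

Answer: 11

Derivation:
Hunk 1: at line 1 remove [zgwsz,xmsdh] add [pbnnl,rrna] -> 9 lines: shec yusjt pbnnl rrna tyznv skj msft xvrss tsjy
Hunk 2: at line 6 remove [msft] add [okrwl,ncq,xcb] -> 11 lines: shec yusjt pbnnl rrna tyznv skj okrwl ncq xcb xvrss tsjy
Hunk 3: at line 3 remove [rrna,tyznv] add [rhn,ddfo] -> 11 lines: shec yusjt pbnnl rhn ddfo skj okrwl ncq xcb xvrss tsjy
Hunk 4: at line 7 remove [ncq,xcb,xvrss] add [fldw,kbzv,jdmpy] -> 11 lines: shec yusjt pbnnl rhn ddfo skj okrwl fldw kbzv jdmpy tsjy
Hunk 5: at line 1 remove [pbnnl,rhn,ddfo] add [unl,jtfqn,lcgok] -> 11 lines: shec yusjt unl jtfqn lcgok skj okrwl fldw kbzv jdmpy tsjy
Final line count: 11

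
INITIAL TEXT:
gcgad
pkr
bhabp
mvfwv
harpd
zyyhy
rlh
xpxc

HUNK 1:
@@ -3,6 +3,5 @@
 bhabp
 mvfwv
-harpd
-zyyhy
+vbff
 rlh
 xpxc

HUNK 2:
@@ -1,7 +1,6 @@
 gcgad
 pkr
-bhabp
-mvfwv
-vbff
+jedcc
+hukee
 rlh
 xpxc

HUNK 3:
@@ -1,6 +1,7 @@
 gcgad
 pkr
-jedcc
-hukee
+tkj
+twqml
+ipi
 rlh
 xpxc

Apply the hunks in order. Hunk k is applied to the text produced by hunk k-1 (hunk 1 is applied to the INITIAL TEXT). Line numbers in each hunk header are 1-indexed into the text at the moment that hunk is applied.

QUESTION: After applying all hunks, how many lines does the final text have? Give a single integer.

Answer: 7

Derivation:
Hunk 1: at line 3 remove [harpd,zyyhy] add [vbff] -> 7 lines: gcgad pkr bhabp mvfwv vbff rlh xpxc
Hunk 2: at line 1 remove [bhabp,mvfwv,vbff] add [jedcc,hukee] -> 6 lines: gcgad pkr jedcc hukee rlh xpxc
Hunk 3: at line 1 remove [jedcc,hukee] add [tkj,twqml,ipi] -> 7 lines: gcgad pkr tkj twqml ipi rlh xpxc
Final line count: 7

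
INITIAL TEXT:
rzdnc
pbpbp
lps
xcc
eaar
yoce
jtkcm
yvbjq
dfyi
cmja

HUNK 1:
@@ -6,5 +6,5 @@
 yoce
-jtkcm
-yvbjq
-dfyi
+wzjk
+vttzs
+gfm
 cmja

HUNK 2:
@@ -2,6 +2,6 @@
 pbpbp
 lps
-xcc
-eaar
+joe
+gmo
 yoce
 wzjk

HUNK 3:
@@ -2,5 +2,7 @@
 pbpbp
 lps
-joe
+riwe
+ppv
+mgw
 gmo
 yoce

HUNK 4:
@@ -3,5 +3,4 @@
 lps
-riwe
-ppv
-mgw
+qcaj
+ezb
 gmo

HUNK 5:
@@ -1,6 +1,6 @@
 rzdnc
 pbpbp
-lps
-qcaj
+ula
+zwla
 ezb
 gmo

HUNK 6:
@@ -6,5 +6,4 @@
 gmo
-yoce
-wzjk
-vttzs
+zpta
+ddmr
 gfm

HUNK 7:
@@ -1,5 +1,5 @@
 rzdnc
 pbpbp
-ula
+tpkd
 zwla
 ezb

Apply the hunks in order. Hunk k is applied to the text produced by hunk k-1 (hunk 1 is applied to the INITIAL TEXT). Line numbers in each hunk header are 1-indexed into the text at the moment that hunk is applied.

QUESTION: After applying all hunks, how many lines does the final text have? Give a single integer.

Answer: 10

Derivation:
Hunk 1: at line 6 remove [jtkcm,yvbjq,dfyi] add [wzjk,vttzs,gfm] -> 10 lines: rzdnc pbpbp lps xcc eaar yoce wzjk vttzs gfm cmja
Hunk 2: at line 2 remove [xcc,eaar] add [joe,gmo] -> 10 lines: rzdnc pbpbp lps joe gmo yoce wzjk vttzs gfm cmja
Hunk 3: at line 2 remove [joe] add [riwe,ppv,mgw] -> 12 lines: rzdnc pbpbp lps riwe ppv mgw gmo yoce wzjk vttzs gfm cmja
Hunk 4: at line 3 remove [riwe,ppv,mgw] add [qcaj,ezb] -> 11 lines: rzdnc pbpbp lps qcaj ezb gmo yoce wzjk vttzs gfm cmja
Hunk 5: at line 1 remove [lps,qcaj] add [ula,zwla] -> 11 lines: rzdnc pbpbp ula zwla ezb gmo yoce wzjk vttzs gfm cmja
Hunk 6: at line 6 remove [yoce,wzjk,vttzs] add [zpta,ddmr] -> 10 lines: rzdnc pbpbp ula zwla ezb gmo zpta ddmr gfm cmja
Hunk 7: at line 1 remove [ula] add [tpkd] -> 10 lines: rzdnc pbpbp tpkd zwla ezb gmo zpta ddmr gfm cmja
Final line count: 10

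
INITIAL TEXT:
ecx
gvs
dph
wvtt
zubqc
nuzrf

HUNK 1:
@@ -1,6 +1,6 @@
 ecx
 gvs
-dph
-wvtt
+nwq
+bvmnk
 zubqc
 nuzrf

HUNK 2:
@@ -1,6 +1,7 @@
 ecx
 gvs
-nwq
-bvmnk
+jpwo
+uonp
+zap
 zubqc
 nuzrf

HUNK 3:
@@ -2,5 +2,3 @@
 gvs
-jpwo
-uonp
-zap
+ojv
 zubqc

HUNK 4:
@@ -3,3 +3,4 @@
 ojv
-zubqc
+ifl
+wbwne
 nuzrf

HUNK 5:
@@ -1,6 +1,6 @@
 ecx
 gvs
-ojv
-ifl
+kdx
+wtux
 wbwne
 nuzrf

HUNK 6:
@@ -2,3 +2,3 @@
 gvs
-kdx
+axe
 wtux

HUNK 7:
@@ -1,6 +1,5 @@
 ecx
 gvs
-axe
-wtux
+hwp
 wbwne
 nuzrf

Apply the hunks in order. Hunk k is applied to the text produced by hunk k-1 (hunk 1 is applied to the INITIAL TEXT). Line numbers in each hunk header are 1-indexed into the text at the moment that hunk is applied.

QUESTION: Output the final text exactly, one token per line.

Answer: ecx
gvs
hwp
wbwne
nuzrf

Derivation:
Hunk 1: at line 1 remove [dph,wvtt] add [nwq,bvmnk] -> 6 lines: ecx gvs nwq bvmnk zubqc nuzrf
Hunk 2: at line 1 remove [nwq,bvmnk] add [jpwo,uonp,zap] -> 7 lines: ecx gvs jpwo uonp zap zubqc nuzrf
Hunk 3: at line 2 remove [jpwo,uonp,zap] add [ojv] -> 5 lines: ecx gvs ojv zubqc nuzrf
Hunk 4: at line 3 remove [zubqc] add [ifl,wbwne] -> 6 lines: ecx gvs ojv ifl wbwne nuzrf
Hunk 5: at line 1 remove [ojv,ifl] add [kdx,wtux] -> 6 lines: ecx gvs kdx wtux wbwne nuzrf
Hunk 6: at line 2 remove [kdx] add [axe] -> 6 lines: ecx gvs axe wtux wbwne nuzrf
Hunk 7: at line 1 remove [axe,wtux] add [hwp] -> 5 lines: ecx gvs hwp wbwne nuzrf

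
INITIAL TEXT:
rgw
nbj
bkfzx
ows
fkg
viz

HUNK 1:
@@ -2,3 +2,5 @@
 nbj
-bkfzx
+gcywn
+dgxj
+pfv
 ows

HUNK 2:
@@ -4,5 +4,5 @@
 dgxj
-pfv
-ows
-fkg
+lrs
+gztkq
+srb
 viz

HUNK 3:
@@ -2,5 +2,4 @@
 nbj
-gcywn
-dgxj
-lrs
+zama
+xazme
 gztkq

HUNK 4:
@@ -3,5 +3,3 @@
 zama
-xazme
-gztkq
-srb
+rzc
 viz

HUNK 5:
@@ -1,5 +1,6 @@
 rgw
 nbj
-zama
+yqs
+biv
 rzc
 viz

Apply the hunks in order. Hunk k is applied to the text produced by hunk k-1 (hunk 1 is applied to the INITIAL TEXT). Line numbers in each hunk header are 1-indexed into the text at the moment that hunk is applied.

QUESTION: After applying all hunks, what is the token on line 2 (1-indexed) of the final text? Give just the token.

Answer: nbj

Derivation:
Hunk 1: at line 2 remove [bkfzx] add [gcywn,dgxj,pfv] -> 8 lines: rgw nbj gcywn dgxj pfv ows fkg viz
Hunk 2: at line 4 remove [pfv,ows,fkg] add [lrs,gztkq,srb] -> 8 lines: rgw nbj gcywn dgxj lrs gztkq srb viz
Hunk 3: at line 2 remove [gcywn,dgxj,lrs] add [zama,xazme] -> 7 lines: rgw nbj zama xazme gztkq srb viz
Hunk 4: at line 3 remove [xazme,gztkq,srb] add [rzc] -> 5 lines: rgw nbj zama rzc viz
Hunk 5: at line 1 remove [zama] add [yqs,biv] -> 6 lines: rgw nbj yqs biv rzc viz
Final line 2: nbj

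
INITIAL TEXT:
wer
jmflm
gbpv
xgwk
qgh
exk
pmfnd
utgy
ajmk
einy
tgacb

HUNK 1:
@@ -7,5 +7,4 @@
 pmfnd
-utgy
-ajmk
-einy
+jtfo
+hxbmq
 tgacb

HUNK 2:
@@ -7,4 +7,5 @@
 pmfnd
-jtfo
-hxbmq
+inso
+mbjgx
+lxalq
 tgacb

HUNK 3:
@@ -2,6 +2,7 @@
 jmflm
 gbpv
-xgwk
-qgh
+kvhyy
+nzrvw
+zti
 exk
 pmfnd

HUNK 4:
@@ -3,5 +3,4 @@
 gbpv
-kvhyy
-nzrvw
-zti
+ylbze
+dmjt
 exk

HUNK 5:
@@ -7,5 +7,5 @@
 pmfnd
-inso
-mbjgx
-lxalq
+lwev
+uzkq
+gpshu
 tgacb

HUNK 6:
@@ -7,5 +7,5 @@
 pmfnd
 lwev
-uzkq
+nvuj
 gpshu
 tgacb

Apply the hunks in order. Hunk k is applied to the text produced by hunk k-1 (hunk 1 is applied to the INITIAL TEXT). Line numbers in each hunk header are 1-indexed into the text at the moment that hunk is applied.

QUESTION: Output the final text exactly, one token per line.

Hunk 1: at line 7 remove [utgy,ajmk,einy] add [jtfo,hxbmq] -> 10 lines: wer jmflm gbpv xgwk qgh exk pmfnd jtfo hxbmq tgacb
Hunk 2: at line 7 remove [jtfo,hxbmq] add [inso,mbjgx,lxalq] -> 11 lines: wer jmflm gbpv xgwk qgh exk pmfnd inso mbjgx lxalq tgacb
Hunk 3: at line 2 remove [xgwk,qgh] add [kvhyy,nzrvw,zti] -> 12 lines: wer jmflm gbpv kvhyy nzrvw zti exk pmfnd inso mbjgx lxalq tgacb
Hunk 4: at line 3 remove [kvhyy,nzrvw,zti] add [ylbze,dmjt] -> 11 lines: wer jmflm gbpv ylbze dmjt exk pmfnd inso mbjgx lxalq tgacb
Hunk 5: at line 7 remove [inso,mbjgx,lxalq] add [lwev,uzkq,gpshu] -> 11 lines: wer jmflm gbpv ylbze dmjt exk pmfnd lwev uzkq gpshu tgacb
Hunk 6: at line 7 remove [uzkq] add [nvuj] -> 11 lines: wer jmflm gbpv ylbze dmjt exk pmfnd lwev nvuj gpshu tgacb

Answer: wer
jmflm
gbpv
ylbze
dmjt
exk
pmfnd
lwev
nvuj
gpshu
tgacb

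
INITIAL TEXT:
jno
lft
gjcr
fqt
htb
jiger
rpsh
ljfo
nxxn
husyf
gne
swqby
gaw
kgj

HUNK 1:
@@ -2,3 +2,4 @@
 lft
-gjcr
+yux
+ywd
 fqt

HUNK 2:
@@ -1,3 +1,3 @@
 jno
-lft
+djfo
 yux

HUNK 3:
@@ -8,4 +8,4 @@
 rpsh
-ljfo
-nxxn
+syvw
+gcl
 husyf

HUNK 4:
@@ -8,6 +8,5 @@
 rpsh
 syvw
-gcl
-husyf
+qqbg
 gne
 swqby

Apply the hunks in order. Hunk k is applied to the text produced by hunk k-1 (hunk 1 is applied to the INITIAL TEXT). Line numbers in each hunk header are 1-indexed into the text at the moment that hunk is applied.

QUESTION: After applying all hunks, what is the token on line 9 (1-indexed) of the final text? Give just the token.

Answer: syvw

Derivation:
Hunk 1: at line 2 remove [gjcr] add [yux,ywd] -> 15 lines: jno lft yux ywd fqt htb jiger rpsh ljfo nxxn husyf gne swqby gaw kgj
Hunk 2: at line 1 remove [lft] add [djfo] -> 15 lines: jno djfo yux ywd fqt htb jiger rpsh ljfo nxxn husyf gne swqby gaw kgj
Hunk 3: at line 8 remove [ljfo,nxxn] add [syvw,gcl] -> 15 lines: jno djfo yux ywd fqt htb jiger rpsh syvw gcl husyf gne swqby gaw kgj
Hunk 4: at line 8 remove [gcl,husyf] add [qqbg] -> 14 lines: jno djfo yux ywd fqt htb jiger rpsh syvw qqbg gne swqby gaw kgj
Final line 9: syvw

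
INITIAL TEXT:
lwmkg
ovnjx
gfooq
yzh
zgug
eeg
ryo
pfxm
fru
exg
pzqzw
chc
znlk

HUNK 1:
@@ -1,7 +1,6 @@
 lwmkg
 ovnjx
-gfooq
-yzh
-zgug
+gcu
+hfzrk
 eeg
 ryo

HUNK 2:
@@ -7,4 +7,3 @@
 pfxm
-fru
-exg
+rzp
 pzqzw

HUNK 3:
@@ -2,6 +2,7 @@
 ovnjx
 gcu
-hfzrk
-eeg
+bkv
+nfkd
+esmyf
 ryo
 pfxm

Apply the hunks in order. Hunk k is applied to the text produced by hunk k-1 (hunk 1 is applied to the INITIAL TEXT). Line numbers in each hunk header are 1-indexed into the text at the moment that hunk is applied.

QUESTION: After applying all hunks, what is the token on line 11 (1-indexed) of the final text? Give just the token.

Answer: chc

Derivation:
Hunk 1: at line 1 remove [gfooq,yzh,zgug] add [gcu,hfzrk] -> 12 lines: lwmkg ovnjx gcu hfzrk eeg ryo pfxm fru exg pzqzw chc znlk
Hunk 2: at line 7 remove [fru,exg] add [rzp] -> 11 lines: lwmkg ovnjx gcu hfzrk eeg ryo pfxm rzp pzqzw chc znlk
Hunk 3: at line 2 remove [hfzrk,eeg] add [bkv,nfkd,esmyf] -> 12 lines: lwmkg ovnjx gcu bkv nfkd esmyf ryo pfxm rzp pzqzw chc znlk
Final line 11: chc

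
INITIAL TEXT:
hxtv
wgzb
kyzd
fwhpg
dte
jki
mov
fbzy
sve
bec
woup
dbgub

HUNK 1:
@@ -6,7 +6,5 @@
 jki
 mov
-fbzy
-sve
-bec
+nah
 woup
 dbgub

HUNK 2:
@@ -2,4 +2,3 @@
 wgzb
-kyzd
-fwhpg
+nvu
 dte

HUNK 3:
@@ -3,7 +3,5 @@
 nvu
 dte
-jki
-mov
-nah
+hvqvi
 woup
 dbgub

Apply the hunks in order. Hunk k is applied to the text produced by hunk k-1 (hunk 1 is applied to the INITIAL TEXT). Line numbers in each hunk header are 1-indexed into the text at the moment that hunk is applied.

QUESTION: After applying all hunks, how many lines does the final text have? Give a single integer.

Hunk 1: at line 6 remove [fbzy,sve,bec] add [nah] -> 10 lines: hxtv wgzb kyzd fwhpg dte jki mov nah woup dbgub
Hunk 2: at line 2 remove [kyzd,fwhpg] add [nvu] -> 9 lines: hxtv wgzb nvu dte jki mov nah woup dbgub
Hunk 3: at line 3 remove [jki,mov,nah] add [hvqvi] -> 7 lines: hxtv wgzb nvu dte hvqvi woup dbgub
Final line count: 7

Answer: 7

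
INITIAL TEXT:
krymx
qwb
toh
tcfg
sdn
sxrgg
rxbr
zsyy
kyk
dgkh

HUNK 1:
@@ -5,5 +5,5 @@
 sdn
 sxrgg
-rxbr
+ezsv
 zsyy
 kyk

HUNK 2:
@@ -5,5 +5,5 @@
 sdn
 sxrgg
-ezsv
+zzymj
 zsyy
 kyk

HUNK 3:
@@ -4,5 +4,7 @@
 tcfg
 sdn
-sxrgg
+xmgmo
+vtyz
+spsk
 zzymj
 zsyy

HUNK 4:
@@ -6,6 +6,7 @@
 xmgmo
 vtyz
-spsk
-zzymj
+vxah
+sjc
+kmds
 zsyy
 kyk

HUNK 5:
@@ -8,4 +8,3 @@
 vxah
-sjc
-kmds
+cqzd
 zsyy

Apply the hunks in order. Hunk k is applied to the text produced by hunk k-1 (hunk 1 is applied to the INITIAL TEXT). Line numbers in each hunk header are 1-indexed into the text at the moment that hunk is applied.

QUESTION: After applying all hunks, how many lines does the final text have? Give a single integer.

Hunk 1: at line 5 remove [rxbr] add [ezsv] -> 10 lines: krymx qwb toh tcfg sdn sxrgg ezsv zsyy kyk dgkh
Hunk 2: at line 5 remove [ezsv] add [zzymj] -> 10 lines: krymx qwb toh tcfg sdn sxrgg zzymj zsyy kyk dgkh
Hunk 3: at line 4 remove [sxrgg] add [xmgmo,vtyz,spsk] -> 12 lines: krymx qwb toh tcfg sdn xmgmo vtyz spsk zzymj zsyy kyk dgkh
Hunk 4: at line 6 remove [spsk,zzymj] add [vxah,sjc,kmds] -> 13 lines: krymx qwb toh tcfg sdn xmgmo vtyz vxah sjc kmds zsyy kyk dgkh
Hunk 5: at line 8 remove [sjc,kmds] add [cqzd] -> 12 lines: krymx qwb toh tcfg sdn xmgmo vtyz vxah cqzd zsyy kyk dgkh
Final line count: 12

Answer: 12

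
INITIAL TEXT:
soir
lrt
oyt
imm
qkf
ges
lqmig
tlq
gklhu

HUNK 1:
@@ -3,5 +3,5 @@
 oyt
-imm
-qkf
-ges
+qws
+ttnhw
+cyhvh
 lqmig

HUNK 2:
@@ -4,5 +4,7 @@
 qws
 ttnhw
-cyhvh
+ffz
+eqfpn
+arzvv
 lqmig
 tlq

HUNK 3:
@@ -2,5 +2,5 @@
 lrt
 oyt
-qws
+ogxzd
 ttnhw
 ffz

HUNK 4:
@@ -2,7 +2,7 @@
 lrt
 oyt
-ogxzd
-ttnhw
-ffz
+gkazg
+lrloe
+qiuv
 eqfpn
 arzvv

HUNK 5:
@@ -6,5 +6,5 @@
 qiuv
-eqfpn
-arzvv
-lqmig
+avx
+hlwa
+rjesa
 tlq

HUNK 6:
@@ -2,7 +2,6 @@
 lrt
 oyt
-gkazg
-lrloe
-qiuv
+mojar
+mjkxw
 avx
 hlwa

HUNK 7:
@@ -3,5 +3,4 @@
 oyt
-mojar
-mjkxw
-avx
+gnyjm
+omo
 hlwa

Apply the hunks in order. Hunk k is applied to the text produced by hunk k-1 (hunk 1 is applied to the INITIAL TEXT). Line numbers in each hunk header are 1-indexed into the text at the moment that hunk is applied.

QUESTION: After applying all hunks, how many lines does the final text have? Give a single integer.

Answer: 9

Derivation:
Hunk 1: at line 3 remove [imm,qkf,ges] add [qws,ttnhw,cyhvh] -> 9 lines: soir lrt oyt qws ttnhw cyhvh lqmig tlq gklhu
Hunk 2: at line 4 remove [cyhvh] add [ffz,eqfpn,arzvv] -> 11 lines: soir lrt oyt qws ttnhw ffz eqfpn arzvv lqmig tlq gklhu
Hunk 3: at line 2 remove [qws] add [ogxzd] -> 11 lines: soir lrt oyt ogxzd ttnhw ffz eqfpn arzvv lqmig tlq gklhu
Hunk 4: at line 2 remove [ogxzd,ttnhw,ffz] add [gkazg,lrloe,qiuv] -> 11 lines: soir lrt oyt gkazg lrloe qiuv eqfpn arzvv lqmig tlq gklhu
Hunk 5: at line 6 remove [eqfpn,arzvv,lqmig] add [avx,hlwa,rjesa] -> 11 lines: soir lrt oyt gkazg lrloe qiuv avx hlwa rjesa tlq gklhu
Hunk 6: at line 2 remove [gkazg,lrloe,qiuv] add [mojar,mjkxw] -> 10 lines: soir lrt oyt mojar mjkxw avx hlwa rjesa tlq gklhu
Hunk 7: at line 3 remove [mojar,mjkxw,avx] add [gnyjm,omo] -> 9 lines: soir lrt oyt gnyjm omo hlwa rjesa tlq gklhu
Final line count: 9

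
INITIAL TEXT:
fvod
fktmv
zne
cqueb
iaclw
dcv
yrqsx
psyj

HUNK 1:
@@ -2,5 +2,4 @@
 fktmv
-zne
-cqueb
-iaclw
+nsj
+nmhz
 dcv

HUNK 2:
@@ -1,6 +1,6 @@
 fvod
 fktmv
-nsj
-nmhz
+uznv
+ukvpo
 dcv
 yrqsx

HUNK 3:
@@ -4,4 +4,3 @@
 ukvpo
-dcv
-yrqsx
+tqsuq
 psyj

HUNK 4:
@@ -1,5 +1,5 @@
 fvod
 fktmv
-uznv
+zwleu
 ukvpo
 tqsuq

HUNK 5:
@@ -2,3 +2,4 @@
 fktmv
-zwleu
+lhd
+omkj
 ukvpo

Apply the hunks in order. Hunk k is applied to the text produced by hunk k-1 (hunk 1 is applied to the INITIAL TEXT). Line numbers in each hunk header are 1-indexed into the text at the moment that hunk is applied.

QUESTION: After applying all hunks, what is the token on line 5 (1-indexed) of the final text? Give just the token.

Hunk 1: at line 2 remove [zne,cqueb,iaclw] add [nsj,nmhz] -> 7 lines: fvod fktmv nsj nmhz dcv yrqsx psyj
Hunk 2: at line 1 remove [nsj,nmhz] add [uznv,ukvpo] -> 7 lines: fvod fktmv uznv ukvpo dcv yrqsx psyj
Hunk 3: at line 4 remove [dcv,yrqsx] add [tqsuq] -> 6 lines: fvod fktmv uznv ukvpo tqsuq psyj
Hunk 4: at line 1 remove [uznv] add [zwleu] -> 6 lines: fvod fktmv zwleu ukvpo tqsuq psyj
Hunk 5: at line 2 remove [zwleu] add [lhd,omkj] -> 7 lines: fvod fktmv lhd omkj ukvpo tqsuq psyj
Final line 5: ukvpo

Answer: ukvpo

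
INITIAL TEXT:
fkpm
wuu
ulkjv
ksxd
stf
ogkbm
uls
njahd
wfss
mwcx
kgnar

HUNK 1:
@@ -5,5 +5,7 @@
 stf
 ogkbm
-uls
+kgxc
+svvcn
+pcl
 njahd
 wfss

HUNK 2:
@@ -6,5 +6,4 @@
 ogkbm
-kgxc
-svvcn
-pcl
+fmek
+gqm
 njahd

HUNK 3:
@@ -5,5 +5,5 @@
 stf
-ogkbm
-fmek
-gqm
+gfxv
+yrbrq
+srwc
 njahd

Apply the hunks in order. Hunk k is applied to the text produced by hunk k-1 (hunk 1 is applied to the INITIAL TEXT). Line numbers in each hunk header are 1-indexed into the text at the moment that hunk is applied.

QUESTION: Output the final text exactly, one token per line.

Hunk 1: at line 5 remove [uls] add [kgxc,svvcn,pcl] -> 13 lines: fkpm wuu ulkjv ksxd stf ogkbm kgxc svvcn pcl njahd wfss mwcx kgnar
Hunk 2: at line 6 remove [kgxc,svvcn,pcl] add [fmek,gqm] -> 12 lines: fkpm wuu ulkjv ksxd stf ogkbm fmek gqm njahd wfss mwcx kgnar
Hunk 3: at line 5 remove [ogkbm,fmek,gqm] add [gfxv,yrbrq,srwc] -> 12 lines: fkpm wuu ulkjv ksxd stf gfxv yrbrq srwc njahd wfss mwcx kgnar

Answer: fkpm
wuu
ulkjv
ksxd
stf
gfxv
yrbrq
srwc
njahd
wfss
mwcx
kgnar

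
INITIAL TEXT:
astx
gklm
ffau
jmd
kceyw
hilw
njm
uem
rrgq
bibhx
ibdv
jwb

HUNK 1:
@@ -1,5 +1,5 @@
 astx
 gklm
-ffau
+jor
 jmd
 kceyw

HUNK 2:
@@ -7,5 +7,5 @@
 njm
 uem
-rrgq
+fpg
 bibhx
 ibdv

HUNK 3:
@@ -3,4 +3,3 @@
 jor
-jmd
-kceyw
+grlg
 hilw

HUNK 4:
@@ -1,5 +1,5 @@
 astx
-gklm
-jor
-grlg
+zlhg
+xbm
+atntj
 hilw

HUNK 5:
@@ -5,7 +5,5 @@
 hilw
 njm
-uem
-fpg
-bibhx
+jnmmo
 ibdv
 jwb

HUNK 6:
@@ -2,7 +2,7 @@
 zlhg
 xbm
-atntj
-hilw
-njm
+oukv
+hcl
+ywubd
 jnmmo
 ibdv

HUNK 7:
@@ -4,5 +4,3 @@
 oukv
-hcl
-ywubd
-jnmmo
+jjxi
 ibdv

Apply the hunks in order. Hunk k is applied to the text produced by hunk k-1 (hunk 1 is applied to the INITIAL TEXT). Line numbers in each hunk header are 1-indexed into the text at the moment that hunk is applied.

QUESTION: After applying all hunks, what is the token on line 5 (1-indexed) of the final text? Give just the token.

Hunk 1: at line 1 remove [ffau] add [jor] -> 12 lines: astx gklm jor jmd kceyw hilw njm uem rrgq bibhx ibdv jwb
Hunk 2: at line 7 remove [rrgq] add [fpg] -> 12 lines: astx gklm jor jmd kceyw hilw njm uem fpg bibhx ibdv jwb
Hunk 3: at line 3 remove [jmd,kceyw] add [grlg] -> 11 lines: astx gklm jor grlg hilw njm uem fpg bibhx ibdv jwb
Hunk 4: at line 1 remove [gklm,jor,grlg] add [zlhg,xbm,atntj] -> 11 lines: astx zlhg xbm atntj hilw njm uem fpg bibhx ibdv jwb
Hunk 5: at line 5 remove [uem,fpg,bibhx] add [jnmmo] -> 9 lines: astx zlhg xbm atntj hilw njm jnmmo ibdv jwb
Hunk 6: at line 2 remove [atntj,hilw,njm] add [oukv,hcl,ywubd] -> 9 lines: astx zlhg xbm oukv hcl ywubd jnmmo ibdv jwb
Hunk 7: at line 4 remove [hcl,ywubd,jnmmo] add [jjxi] -> 7 lines: astx zlhg xbm oukv jjxi ibdv jwb
Final line 5: jjxi

Answer: jjxi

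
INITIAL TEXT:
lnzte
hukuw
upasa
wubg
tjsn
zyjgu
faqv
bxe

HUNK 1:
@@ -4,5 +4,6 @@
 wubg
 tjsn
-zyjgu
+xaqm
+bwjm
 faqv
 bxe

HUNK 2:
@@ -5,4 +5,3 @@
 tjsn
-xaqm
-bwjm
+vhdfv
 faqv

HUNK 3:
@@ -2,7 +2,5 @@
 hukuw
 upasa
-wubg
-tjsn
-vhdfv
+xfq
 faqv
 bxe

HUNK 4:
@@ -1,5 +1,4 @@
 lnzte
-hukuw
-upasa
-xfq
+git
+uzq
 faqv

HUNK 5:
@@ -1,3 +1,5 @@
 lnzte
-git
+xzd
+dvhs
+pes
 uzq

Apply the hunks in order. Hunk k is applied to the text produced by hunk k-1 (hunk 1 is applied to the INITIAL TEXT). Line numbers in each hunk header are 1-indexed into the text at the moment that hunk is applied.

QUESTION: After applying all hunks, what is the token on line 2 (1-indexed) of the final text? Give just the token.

Answer: xzd

Derivation:
Hunk 1: at line 4 remove [zyjgu] add [xaqm,bwjm] -> 9 lines: lnzte hukuw upasa wubg tjsn xaqm bwjm faqv bxe
Hunk 2: at line 5 remove [xaqm,bwjm] add [vhdfv] -> 8 lines: lnzte hukuw upasa wubg tjsn vhdfv faqv bxe
Hunk 3: at line 2 remove [wubg,tjsn,vhdfv] add [xfq] -> 6 lines: lnzte hukuw upasa xfq faqv bxe
Hunk 4: at line 1 remove [hukuw,upasa,xfq] add [git,uzq] -> 5 lines: lnzte git uzq faqv bxe
Hunk 5: at line 1 remove [git] add [xzd,dvhs,pes] -> 7 lines: lnzte xzd dvhs pes uzq faqv bxe
Final line 2: xzd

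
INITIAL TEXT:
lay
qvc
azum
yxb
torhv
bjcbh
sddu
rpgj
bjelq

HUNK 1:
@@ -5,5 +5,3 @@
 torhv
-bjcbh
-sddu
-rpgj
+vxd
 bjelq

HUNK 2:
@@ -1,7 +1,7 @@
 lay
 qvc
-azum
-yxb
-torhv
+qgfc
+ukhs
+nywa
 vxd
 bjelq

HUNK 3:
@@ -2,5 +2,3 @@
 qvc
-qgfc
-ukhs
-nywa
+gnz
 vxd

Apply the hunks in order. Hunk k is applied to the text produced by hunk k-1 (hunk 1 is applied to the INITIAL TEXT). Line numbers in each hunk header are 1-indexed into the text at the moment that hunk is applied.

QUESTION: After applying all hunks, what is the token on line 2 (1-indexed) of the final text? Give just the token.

Hunk 1: at line 5 remove [bjcbh,sddu,rpgj] add [vxd] -> 7 lines: lay qvc azum yxb torhv vxd bjelq
Hunk 2: at line 1 remove [azum,yxb,torhv] add [qgfc,ukhs,nywa] -> 7 lines: lay qvc qgfc ukhs nywa vxd bjelq
Hunk 3: at line 2 remove [qgfc,ukhs,nywa] add [gnz] -> 5 lines: lay qvc gnz vxd bjelq
Final line 2: qvc

Answer: qvc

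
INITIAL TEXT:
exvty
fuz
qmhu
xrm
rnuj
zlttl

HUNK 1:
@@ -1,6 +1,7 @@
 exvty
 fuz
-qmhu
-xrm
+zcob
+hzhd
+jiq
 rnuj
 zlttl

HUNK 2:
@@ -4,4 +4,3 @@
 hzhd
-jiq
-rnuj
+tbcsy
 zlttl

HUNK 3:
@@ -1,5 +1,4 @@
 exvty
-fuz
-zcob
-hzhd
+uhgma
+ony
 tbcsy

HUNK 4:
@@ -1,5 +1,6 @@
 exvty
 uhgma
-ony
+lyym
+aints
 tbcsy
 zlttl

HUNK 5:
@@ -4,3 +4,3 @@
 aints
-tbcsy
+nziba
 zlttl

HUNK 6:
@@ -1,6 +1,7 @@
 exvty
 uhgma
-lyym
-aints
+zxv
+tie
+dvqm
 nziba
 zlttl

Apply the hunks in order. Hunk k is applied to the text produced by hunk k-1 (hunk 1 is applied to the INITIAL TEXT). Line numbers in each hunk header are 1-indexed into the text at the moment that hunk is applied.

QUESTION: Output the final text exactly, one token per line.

Hunk 1: at line 1 remove [qmhu,xrm] add [zcob,hzhd,jiq] -> 7 lines: exvty fuz zcob hzhd jiq rnuj zlttl
Hunk 2: at line 4 remove [jiq,rnuj] add [tbcsy] -> 6 lines: exvty fuz zcob hzhd tbcsy zlttl
Hunk 3: at line 1 remove [fuz,zcob,hzhd] add [uhgma,ony] -> 5 lines: exvty uhgma ony tbcsy zlttl
Hunk 4: at line 1 remove [ony] add [lyym,aints] -> 6 lines: exvty uhgma lyym aints tbcsy zlttl
Hunk 5: at line 4 remove [tbcsy] add [nziba] -> 6 lines: exvty uhgma lyym aints nziba zlttl
Hunk 6: at line 1 remove [lyym,aints] add [zxv,tie,dvqm] -> 7 lines: exvty uhgma zxv tie dvqm nziba zlttl

Answer: exvty
uhgma
zxv
tie
dvqm
nziba
zlttl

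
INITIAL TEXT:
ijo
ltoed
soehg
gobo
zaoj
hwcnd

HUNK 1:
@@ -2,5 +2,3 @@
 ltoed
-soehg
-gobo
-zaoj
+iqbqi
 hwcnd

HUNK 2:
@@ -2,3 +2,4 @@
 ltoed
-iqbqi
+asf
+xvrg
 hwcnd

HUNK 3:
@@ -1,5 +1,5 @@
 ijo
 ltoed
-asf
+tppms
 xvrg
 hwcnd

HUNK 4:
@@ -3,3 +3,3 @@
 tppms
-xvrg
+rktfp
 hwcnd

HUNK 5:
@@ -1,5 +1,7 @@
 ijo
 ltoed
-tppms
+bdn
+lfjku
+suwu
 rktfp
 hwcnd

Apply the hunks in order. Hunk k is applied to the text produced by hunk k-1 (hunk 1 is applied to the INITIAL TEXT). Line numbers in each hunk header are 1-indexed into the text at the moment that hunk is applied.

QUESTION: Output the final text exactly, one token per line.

Hunk 1: at line 2 remove [soehg,gobo,zaoj] add [iqbqi] -> 4 lines: ijo ltoed iqbqi hwcnd
Hunk 2: at line 2 remove [iqbqi] add [asf,xvrg] -> 5 lines: ijo ltoed asf xvrg hwcnd
Hunk 3: at line 1 remove [asf] add [tppms] -> 5 lines: ijo ltoed tppms xvrg hwcnd
Hunk 4: at line 3 remove [xvrg] add [rktfp] -> 5 lines: ijo ltoed tppms rktfp hwcnd
Hunk 5: at line 1 remove [tppms] add [bdn,lfjku,suwu] -> 7 lines: ijo ltoed bdn lfjku suwu rktfp hwcnd

Answer: ijo
ltoed
bdn
lfjku
suwu
rktfp
hwcnd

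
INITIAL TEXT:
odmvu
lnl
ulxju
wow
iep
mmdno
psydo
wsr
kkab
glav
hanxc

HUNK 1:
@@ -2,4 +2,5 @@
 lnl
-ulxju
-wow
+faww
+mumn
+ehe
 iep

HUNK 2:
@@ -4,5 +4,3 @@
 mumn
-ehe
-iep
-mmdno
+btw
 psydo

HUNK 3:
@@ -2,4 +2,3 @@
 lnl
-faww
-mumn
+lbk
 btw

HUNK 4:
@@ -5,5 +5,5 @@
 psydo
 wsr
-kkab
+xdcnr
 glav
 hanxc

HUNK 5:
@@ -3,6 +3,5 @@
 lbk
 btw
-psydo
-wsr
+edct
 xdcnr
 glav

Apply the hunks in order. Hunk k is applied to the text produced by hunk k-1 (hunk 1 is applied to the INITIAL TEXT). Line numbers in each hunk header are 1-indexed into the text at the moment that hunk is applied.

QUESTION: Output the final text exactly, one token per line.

Answer: odmvu
lnl
lbk
btw
edct
xdcnr
glav
hanxc

Derivation:
Hunk 1: at line 2 remove [ulxju,wow] add [faww,mumn,ehe] -> 12 lines: odmvu lnl faww mumn ehe iep mmdno psydo wsr kkab glav hanxc
Hunk 2: at line 4 remove [ehe,iep,mmdno] add [btw] -> 10 lines: odmvu lnl faww mumn btw psydo wsr kkab glav hanxc
Hunk 3: at line 2 remove [faww,mumn] add [lbk] -> 9 lines: odmvu lnl lbk btw psydo wsr kkab glav hanxc
Hunk 4: at line 5 remove [kkab] add [xdcnr] -> 9 lines: odmvu lnl lbk btw psydo wsr xdcnr glav hanxc
Hunk 5: at line 3 remove [psydo,wsr] add [edct] -> 8 lines: odmvu lnl lbk btw edct xdcnr glav hanxc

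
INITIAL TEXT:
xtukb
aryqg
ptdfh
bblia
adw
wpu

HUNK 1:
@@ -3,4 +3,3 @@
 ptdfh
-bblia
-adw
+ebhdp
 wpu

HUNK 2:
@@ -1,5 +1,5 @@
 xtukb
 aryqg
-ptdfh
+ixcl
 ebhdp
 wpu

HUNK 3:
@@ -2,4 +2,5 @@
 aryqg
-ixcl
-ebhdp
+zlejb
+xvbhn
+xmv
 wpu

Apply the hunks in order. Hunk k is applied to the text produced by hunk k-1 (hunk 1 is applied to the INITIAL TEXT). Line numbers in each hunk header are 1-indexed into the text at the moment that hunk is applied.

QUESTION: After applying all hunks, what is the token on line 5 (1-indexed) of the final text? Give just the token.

Answer: xmv

Derivation:
Hunk 1: at line 3 remove [bblia,adw] add [ebhdp] -> 5 lines: xtukb aryqg ptdfh ebhdp wpu
Hunk 2: at line 1 remove [ptdfh] add [ixcl] -> 5 lines: xtukb aryqg ixcl ebhdp wpu
Hunk 3: at line 2 remove [ixcl,ebhdp] add [zlejb,xvbhn,xmv] -> 6 lines: xtukb aryqg zlejb xvbhn xmv wpu
Final line 5: xmv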